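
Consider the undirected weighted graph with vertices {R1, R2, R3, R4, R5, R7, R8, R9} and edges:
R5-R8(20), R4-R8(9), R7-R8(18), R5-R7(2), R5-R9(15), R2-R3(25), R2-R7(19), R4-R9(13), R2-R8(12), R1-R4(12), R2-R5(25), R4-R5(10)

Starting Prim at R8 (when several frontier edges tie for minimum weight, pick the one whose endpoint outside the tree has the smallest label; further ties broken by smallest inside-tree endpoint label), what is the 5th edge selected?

R2-R8

Grow the tree from R8 using Prim:
Step 1: frontier [R4-R8 9, R2-R8 12, R7-R8 18, R5-R8 20] → take R4-R8 (9); add R4.
Step 2: frontier [R4-R5 10, R1-R4 12, R4-R9 13, R2-R8 12, R7-R8 18, R5-R8 20] → take R4-R5 (10); add R5.
Step 3: frontier [R1-R4 12, R4-R9 13, R5-R7 2, R5-R9 15, R2-R5 25, R2-R8 12, R7-R8 18] → take R5-R7 (2); add R7.
Step 4: frontier [R1-R4 12, R4-R9 13, R5-R9 15, R2-R5 25, R2-R7 19, R2-R8 12] → take R1-R4 (12); add R1.
Step 5: frontier [R4-R9 13, R5-R9 15, R2-R5 25, R2-R7 19, R2-R8 12] → take R2-R8 (12); add R2.
Step 6: frontier [R2-R3 25, R4-R9 13, R5-R9 15] → take R4-R9 (13); add R9.
Step 7: frontier [R2-R3 25] → take R2-R3 (25); add R3.
The 5th edge added is R2-R8.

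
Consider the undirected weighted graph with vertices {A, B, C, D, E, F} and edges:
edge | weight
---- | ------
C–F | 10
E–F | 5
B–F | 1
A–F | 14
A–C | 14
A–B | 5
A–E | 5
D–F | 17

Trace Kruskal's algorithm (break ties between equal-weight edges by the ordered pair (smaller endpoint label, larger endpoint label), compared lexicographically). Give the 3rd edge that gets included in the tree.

A-E

Sort edges by weight, then run Kruskal:
B–F (1): add. Components now {A} {B,F} {C} {D} {E}
A–B (5): add. Components now {A,B,F} {C} {D} {E}
A–E (5): add. Components now {A,B,E,F} {C} {D}
E–F (5): skip — E and F already connected.
C–F (10): add. Components now {A,B,C,E,F} {D}
A–C (14): skip — A and C already connected.
A–F (14): skip — A and F already connected.
D–F (17): add. Components now {A,B,C,D,E,F}
The 3rd edge added is A–E.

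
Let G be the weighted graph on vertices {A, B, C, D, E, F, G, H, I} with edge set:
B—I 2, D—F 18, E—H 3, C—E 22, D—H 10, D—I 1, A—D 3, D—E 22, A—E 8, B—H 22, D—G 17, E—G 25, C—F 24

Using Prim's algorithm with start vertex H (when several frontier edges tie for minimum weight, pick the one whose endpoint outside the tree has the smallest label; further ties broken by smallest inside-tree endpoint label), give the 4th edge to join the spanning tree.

Prim, starting at H.
Step 1: cheapest edge leaving the tree is E—H (3); add E.
Step 2: cheapest edge leaving the tree is A—E (8); add A.
Step 3: cheapest edge leaving the tree is A—D (3); add D.
Step 4: cheapest edge leaving the tree is D—I (1); add I.
Step 5: cheapest edge leaving the tree is B—I (2); add B.
Step 6: cheapest edge leaving the tree is D—G (17); add G.
Step 7: cheapest edge leaving the tree is D—F (18); add F.
Step 8: cheapest edge leaving the tree is C—E (22); add C.
The 4th edge added is D—I.

D-I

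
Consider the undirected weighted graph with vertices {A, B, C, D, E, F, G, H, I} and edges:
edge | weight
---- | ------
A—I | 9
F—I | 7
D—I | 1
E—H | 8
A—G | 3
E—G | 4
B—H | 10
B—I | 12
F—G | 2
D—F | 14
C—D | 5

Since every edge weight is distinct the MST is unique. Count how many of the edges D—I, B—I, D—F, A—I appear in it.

1

Sort edges by weight, then run Kruskal:
D—I (1): add — endpoints in different components.
F—G (2): add — endpoints in different components.
A—G (3): add — endpoints in different components.
E—G (4): add — endpoints in different components.
C—D (5): add — endpoints in different components.
F—I (7): add — endpoints in different components.
E—H (8): add — endpoints in different components.
A—I (9): skip — A and I already connected.
B—H (10): add — endpoints in different components.
MST edge set: {D—I, F—G, A—G, E—G, C—D, F—I, E—H, B—H}.
Of the listed edges, {D—I} are in the MST → 1.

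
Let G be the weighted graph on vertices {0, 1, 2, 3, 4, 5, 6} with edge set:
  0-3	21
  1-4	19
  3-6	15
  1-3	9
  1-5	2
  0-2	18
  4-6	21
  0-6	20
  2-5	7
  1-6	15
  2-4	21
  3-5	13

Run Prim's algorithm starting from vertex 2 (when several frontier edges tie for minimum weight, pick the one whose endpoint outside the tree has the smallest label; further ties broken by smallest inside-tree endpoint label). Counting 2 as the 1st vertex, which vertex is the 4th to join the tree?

Prim, starting at 2.
Step 1: cheapest edge leaving the tree is 2-5 (7); add 5.
Step 2: cheapest edge leaving the tree is 1-5 (2); add 1.
Step 3: cheapest edge leaving the tree is 1-3 (9); add 3.
Step 4: cheapest edge leaving the tree is 1-6 (15); add 6.
Step 5: cheapest edge leaving the tree is 0-2 (18); add 0.
Step 6: cheapest edge leaving the tree is 1-4 (19); add 4.
Vertex order: 2, 5, 1, 3, 6, 0, 4. The 4th vertex is 3.

3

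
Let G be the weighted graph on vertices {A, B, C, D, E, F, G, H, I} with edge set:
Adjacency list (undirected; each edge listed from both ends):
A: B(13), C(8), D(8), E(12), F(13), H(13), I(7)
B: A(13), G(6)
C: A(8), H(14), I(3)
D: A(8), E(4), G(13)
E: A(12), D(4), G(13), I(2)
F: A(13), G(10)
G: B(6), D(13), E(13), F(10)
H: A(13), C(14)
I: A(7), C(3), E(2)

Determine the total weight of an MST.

58

Sort edges by weight, then run Kruskal:
E—I (2): add — endpoints in different components.
C—I (3): add — endpoints in different components.
D—E (4): add — endpoints in different components.
B—G (6): add — endpoints in different components.
A—I (7): add — endpoints in different components.
A—C (8): skip — A and C already connected.
A—D (8): skip — A and D already connected.
F—G (10): add — endpoints in different components.
A—E (12): skip — A and E already connected.
A—B (13): add — endpoints in different components.
A—F (13): skip — A and F already connected.
A—H (13): add — endpoints in different components.
MST edges: E—I, C—I, D—E, B—G, A—I, F—G, A—B, A—H; total weight 2+3+4+6+7+10+13+13 = 58.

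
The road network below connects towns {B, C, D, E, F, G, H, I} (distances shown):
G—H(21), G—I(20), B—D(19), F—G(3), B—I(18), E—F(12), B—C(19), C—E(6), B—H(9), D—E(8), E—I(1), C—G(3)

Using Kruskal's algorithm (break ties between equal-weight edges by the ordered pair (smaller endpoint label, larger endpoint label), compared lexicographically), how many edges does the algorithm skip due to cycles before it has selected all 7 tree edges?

Kruskal: consider edges lightest-first.
E—I (1): add — endpoints in different components.
C—G (3): add — endpoints in different components.
F—G (3): add — endpoints in different components.
C—E (6): add — endpoints in different components.
D—E (8): add — endpoints in different components.
B—H (9): add — endpoints in different components.
E—F (12): skip — E and F already connected.
B—I (18): add — endpoints in different components.
Edges rejected before the tree was complete: 1.

1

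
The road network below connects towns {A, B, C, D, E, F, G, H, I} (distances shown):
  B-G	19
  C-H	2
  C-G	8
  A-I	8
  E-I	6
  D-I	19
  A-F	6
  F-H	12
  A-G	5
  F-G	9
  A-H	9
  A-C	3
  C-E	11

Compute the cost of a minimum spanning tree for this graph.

68

Grow the tree from B using Prim:
Step 1: frontier [B-G 19] → take B-G (19); add G.
Step 2: frontier [A-G 5, C-G 8, F-G 9] → take A-G (5); add A.
Step 3: frontier [A-C 3, A-F 6, A-I 8, A-H 9, C-G 8, F-G 9] → take A-C (3); add C.
Step 4: frontier [A-F 6, A-I 8, A-H 9, C-H 2, C-E 11, F-G 9] → take C-H (2); add H.
Step 5: frontier [A-F 6, A-I 8, C-E 11, F-G 9, F-H 12] → take A-F (6); add F.
Step 6: frontier [A-I 8, C-E 11] → take A-I (8); add I.
Step 7: frontier [C-E 11, E-I 6, D-I 19] → take E-I (6); add E.
Step 8: frontier [D-I 19] → take D-I (19); add D.
MST edges: B-G, A-G, A-C, C-H, A-F, A-I, E-I, D-I; total weight 19+5+3+2+6+8+6+19 = 68.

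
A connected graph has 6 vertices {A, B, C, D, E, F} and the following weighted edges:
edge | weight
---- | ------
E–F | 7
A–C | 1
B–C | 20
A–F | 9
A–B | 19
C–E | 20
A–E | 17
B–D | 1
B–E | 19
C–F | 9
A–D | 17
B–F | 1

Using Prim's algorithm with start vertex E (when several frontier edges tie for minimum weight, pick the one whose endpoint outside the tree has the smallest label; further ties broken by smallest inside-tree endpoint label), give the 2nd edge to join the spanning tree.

B-F

Prim, starting at E.
Step 1: cheapest edge leaving the tree is E–F (7); add F.
Step 2: cheapest edge leaving the tree is B–F (1); add B.
Step 3: cheapest edge leaving the tree is B–D (1); add D.
Step 4: cheapest edge leaving the tree is A–F (9); add A.
Step 5: cheapest edge leaving the tree is A–C (1); add C.
The 2nd edge added is B–F.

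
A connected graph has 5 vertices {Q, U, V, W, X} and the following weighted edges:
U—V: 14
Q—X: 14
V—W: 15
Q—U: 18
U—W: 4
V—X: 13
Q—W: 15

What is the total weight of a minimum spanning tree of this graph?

Kruskal: consider edges lightest-first.
U—W (4): add. Components now {U,W} {V} {X} {Q}
V—X (13): add. Components now {U,W} {V,X} {Q}
Q—X (14): add. Components now {U,W} {Q,V,X}
U—V (14): add. Components now {Q,U,V,W,X}
MST edges: U—W, V—X, Q—X, U—V; total weight 4+13+14+14 = 45.

45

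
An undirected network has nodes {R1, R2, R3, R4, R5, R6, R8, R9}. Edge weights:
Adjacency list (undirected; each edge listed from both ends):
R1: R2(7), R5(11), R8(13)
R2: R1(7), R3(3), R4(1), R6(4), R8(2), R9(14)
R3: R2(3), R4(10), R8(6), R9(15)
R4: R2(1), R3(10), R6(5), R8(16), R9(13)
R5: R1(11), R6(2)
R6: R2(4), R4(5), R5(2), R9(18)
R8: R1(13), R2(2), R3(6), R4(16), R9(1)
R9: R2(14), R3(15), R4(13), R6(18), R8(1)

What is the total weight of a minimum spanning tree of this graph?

Kruskal: consider edges lightest-first.
R2 R4 (1): add — endpoints in different components.
R8 R9 (1): add — endpoints in different components.
R2 R8 (2): add — endpoints in different components.
R5 R6 (2): add — endpoints in different components.
R2 R3 (3): add — endpoints in different components.
R2 R6 (4): add — endpoints in different components.
R4 R6 (5): skip — R6 and R4 already connected.
R3 R8 (6): skip — R8 and R3 already connected.
R1 R2 (7): add — endpoints in different components.
MST edges: R2 R4, R8 R9, R2 R8, R5 R6, R2 R3, R2 R6, R1 R2; total weight 1+1+2+2+3+4+7 = 20.

20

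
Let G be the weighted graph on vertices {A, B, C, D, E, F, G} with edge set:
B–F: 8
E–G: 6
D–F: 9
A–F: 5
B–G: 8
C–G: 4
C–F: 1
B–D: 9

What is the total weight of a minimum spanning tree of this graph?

Kruskal's algorithm — process edges by increasing weight (ties by edge label):
C–F (1): add — endpoints in different components.
C–G (4): add — endpoints in different components.
A–F (5): add — endpoints in different components.
E–G (6): add — endpoints in different components.
B–F (8): add — endpoints in different components.
B–G (8): skip — B and G already connected.
B–D (9): add — endpoints in different components.
MST edges: C–F, C–G, A–F, E–G, B–F, B–D; total weight 1+4+5+6+8+9 = 33.

33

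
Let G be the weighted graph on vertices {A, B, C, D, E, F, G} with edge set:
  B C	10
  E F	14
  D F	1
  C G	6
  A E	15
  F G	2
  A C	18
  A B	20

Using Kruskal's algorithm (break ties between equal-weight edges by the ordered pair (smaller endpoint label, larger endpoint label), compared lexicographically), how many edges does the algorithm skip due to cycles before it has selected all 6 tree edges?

0

Kruskal: consider edges lightest-first.
D F (1): add — endpoints in different components.
F G (2): add — endpoints in different components.
C G (6): add — endpoints in different components.
B C (10): add — endpoints in different components.
E F (14): add — endpoints in different components.
A E (15): add — endpoints in different components.
Edges rejected before the tree was complete: 0.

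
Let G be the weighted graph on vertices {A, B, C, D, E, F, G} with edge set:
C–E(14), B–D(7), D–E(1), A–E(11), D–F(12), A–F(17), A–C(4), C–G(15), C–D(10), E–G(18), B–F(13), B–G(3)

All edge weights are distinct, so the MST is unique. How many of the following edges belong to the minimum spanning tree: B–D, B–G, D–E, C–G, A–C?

4

Kruskal: consider edges lightest-first.
D–E (1): add. Components now {A} {B} {C} {D,E} {F} {G}
B–G (3): add. Components now {A} {B,G} {C} {D,E} {F}
A–C (4): add. Components now {A,C} {B,G} {D,E} {F}
B–D (7): add. Components now {A,C} {B,D,E,G} {F}
C–D (10): add. Components now {A,B,C,D,E,G} {F}
A–E (11): skip — A and E already connected.
D–F (12): add. Components now {A,B,C,D,E,F,G}
MST edge set: {D–E, B–G, A–C, B–D, C–D, D–F}.
Of the listed edges, {B–D, B–G, D–E, A–C} are in the MST → 4.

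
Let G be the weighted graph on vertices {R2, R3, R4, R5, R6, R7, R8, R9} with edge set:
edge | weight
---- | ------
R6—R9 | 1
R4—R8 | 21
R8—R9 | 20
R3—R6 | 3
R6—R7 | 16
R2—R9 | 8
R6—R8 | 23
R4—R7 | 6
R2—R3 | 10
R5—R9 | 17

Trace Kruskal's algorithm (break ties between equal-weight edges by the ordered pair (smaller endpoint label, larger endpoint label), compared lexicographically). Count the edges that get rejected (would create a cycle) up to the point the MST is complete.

1

Kruskal: consider edges lightest-first.
R6—R9 (1): add — endpoints in different components.
R3—R6 (3): add — endpoints in different components.
R4—R7 (6): add — endpoints in different components.
R2—R9 (8): add — endpoints in different components.
R2—R3 (10): skip — R2 and R3 already connected.
R6—R7 (16): add — endpoints in different components.
R5—R9 (17): add — endpoints in different components.
R8—R9 (20): add — endpoints in different components.
Edges rejected before the tree was complete: 1.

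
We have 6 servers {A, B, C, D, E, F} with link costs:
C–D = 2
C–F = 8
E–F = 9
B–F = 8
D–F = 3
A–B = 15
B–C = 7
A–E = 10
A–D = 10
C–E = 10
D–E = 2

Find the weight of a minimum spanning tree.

24

Kruskal's algorithm — process edges by increasing weight (ties by edge label):
C–D (2): add. Components now {A} {B} {C,D} {E} {F}
D–E (2): add. Components now {A} {B} {C,D,E} {F}
D–F (3): add. Components now {A} {B} {C,D,E,F}
B–C (7): add. Components now {A} {B,C,D,E,F}
B–F (8): skip — B and F already connected.
C–F (8): skip — C and F already connected.
E–F (9): skip — E and F already connected.
A–D (10): add. Components now {A,B,C,D,E,F}
MST edges: C–D, D–E, D–F, B–C, A–D; total weight 2+2+3+7+10 = 24.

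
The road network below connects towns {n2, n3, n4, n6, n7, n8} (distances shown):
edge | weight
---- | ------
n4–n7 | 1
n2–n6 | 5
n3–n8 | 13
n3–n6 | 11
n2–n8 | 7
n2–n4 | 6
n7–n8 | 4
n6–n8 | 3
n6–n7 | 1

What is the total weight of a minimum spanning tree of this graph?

Sort edges by weight, then run Kruskal:
n4–n7 (1): add. Components now {n2} {n3} {n4,n7} {n6} {n8}
n6–n7 (1): add. Components now {n2} {n3} {n4,n6,n7} {n8}
n6–n8 (3): add. Components now {n2} {n3} {n4,n6,n7,n8}
n7–n8 (4): skip — n7 and n8 already connected.
n2–n6 (5): add. Components now {n2,n4,n6,n7,n8} {n3}
n2–n4 (6): skip — n2 and n4 already connected.
n2–n8 (7): skip — n2 and n8 already connected.
n3–n6 (11): add. Components now {n2,n3,n4,n6,n7,n8}
MST edges: n4–n7, n6–n7, n6–n8, n2–n6, n3–n6; total weight 1+1+3+5+11 = 21.

21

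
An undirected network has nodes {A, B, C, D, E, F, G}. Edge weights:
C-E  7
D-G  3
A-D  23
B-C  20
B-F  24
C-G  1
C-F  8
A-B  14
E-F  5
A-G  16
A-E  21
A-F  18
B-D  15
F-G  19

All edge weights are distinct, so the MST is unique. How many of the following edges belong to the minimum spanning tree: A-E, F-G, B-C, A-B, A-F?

Kruskal's algorithm — process edges by increasing weight (ties by edge label):
C-G (1): add. Components now {A} {B} {C,G} {D} {E} {F}
D-G (3): add. Components now {A} {B} {C,D,G} {E} {F}
E-F (5): add. Components now {A} {B} {C,D,G} {E,F}
C-E (7): add. Components now {A} {B} {C,D,E,F,G}
C-F (8): skip — C and F already connected.
A-B (14): add. Components now {A,B} {C,D,E,F,G}
B-D (15): add. Components now {A,B,C,D,E,F,G}
MST edge set: {C-G, D-G, E-F, C-E, A-B, B-D}.
Of the listed edges, {A-B} are in the MST → 1.

1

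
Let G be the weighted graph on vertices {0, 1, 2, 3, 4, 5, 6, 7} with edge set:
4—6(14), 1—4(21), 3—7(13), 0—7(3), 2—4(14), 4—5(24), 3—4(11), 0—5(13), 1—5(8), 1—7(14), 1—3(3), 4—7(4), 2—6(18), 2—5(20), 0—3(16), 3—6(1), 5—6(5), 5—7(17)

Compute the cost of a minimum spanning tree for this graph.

41

Kruskal's algorithm — process edges by increasing weight (ties by edge label):
3—6 (1): add — endpoints in different components.
0—7 (3): add — endpoints in different components.
1—3 (3): add — endpoints in different components.
4—7 (4): add — endpoints in different components.
5—6 (5): add — endpoints in different components.
1—5 (8): skip — 1 and 5 already connected.
3—4 (11): add — endpoints in different components.
0—5 (13): skip — 0 and 5 already connected.
3—7 (13): skip — 3 and 7 already connected.
1—7 (14): skip — 1 and 7 already connected.
2—4 (14): add — endpoints in different components.
MST edges: 3—6, 0—7, 1—3, 4—7, 5—6, 3—4, 2—4; total weight 1+3+3+4+5+11+14 = 41.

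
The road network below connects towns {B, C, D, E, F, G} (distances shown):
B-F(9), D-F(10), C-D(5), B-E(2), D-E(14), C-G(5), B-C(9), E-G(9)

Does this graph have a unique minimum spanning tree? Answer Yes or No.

No

Kruskal: consider edges lightest-first.
B-E (2): add. Components now {B,E} {C} {D} {F} {G}
C-D (5): add. Components now {B,E} {C,D} {F} {G}
C-G (5): add. Components now {B,E} {C,D,G} {F}
B-C (9): add. Components now {B,C,D,E,G} {F}
B-F (9): add. Components now {B,C,D,E,F,G}
Non-tree edge E-G has weight 9, equal to the heaviest edge on its tree cycle — swapping gives another MST of the same weight. Not unique.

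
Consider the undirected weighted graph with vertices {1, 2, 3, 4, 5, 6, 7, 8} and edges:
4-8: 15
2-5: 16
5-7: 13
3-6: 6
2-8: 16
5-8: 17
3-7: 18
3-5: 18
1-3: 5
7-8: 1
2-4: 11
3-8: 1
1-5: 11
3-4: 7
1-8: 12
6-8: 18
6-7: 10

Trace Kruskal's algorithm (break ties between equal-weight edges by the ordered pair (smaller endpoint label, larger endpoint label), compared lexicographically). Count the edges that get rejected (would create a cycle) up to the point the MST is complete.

Kruskal's algorithm — process edges by increasing weight (ties by edge label):
3-8 (1): add — endpoints in different components.
7-8 (1): add — endpoints in different components.
1-3 (5): add — endpoints in different components.
3-6 (6): add — endpoints in different components.
3-4 (7): add — endpoints in different components.
6-7 (10): skip — 6 and 7 already connected.
1-5 (11): add — endpoints in different components.
2-4 (11): add — endpoints in different components.
Edges rejected before the tree was complete: 1.

1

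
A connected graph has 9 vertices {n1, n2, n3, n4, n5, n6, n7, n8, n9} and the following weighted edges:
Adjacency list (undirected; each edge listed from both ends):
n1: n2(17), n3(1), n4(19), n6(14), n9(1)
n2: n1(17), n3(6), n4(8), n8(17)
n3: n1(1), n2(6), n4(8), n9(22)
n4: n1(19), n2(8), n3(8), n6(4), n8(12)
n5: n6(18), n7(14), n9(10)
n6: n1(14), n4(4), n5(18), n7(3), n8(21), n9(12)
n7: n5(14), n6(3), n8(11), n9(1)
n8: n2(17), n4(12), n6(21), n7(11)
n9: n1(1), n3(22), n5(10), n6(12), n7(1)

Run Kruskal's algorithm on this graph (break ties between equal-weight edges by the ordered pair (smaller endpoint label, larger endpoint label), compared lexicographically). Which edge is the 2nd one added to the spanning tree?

n1-n9

Kruskal's algorithm — process edges by increasing weight (ties by edge label):
n1-n3 (1): add — endpoints in different components.
n1-n9 (1): add — endpoints in different components.
n7-n9 (1): add — endpoints in different components.
n6-n7 (3): add — endpoints in different components.
n4-n6 (4): add — endpoints in different components.
n2-n3 (6): add — endpoints in different components.
n2-n4 (8): skip — n2 and n4 already connected.
n3-n4 (8): skip — n3 and n4 already connected.
n5-n9 (10): add — endpoints in different components.
n7-n8 (11): add — endpoints in different components.
The 2nd edge added is n1-n9.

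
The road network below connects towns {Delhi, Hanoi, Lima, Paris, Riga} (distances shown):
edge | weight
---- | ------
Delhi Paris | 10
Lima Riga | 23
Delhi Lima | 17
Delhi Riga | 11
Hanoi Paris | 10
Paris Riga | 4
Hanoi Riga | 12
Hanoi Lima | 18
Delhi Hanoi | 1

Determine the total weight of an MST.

Kruskal: consider edges lightest-first.
Delhi Hanoi (1): add. Components now {Delhi,Hanoi} {Riga} {Lima} {Paris}
Paris Riga (4): add. Components now {Delhi,Hanoi} {Paris,Riga} {Lima}
Delhi Paris (10): add. Components now {Delhi,Hanoi,Paris,Riga} {Lima}
Hanoi Paris (10): skip — Hanoi and Paris already connected.
Delhi Riga (11): skip — Delhi and Riga already connected.
Hanoi Riga (12): skip — Hanoi and Riga already connected.
Delhi Lima (17): add. Components now {Delhi,Hanoi,Lima,Paris,Riga}
MST edges: Delhi Hanoi, Paris Riga, Delhi Paris, Delhi Lima; total weight 1+4+10+17 = 32.

32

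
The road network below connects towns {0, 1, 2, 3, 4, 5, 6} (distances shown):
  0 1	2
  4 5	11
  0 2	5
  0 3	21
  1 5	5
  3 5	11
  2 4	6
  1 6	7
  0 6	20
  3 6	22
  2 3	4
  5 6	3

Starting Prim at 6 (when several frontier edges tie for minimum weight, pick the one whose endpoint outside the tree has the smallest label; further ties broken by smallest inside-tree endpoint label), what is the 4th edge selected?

0-2

Grow the tree from 6 using Prim:
Step 1: frontier [5 6 3, 1 6 7, 0 6 20, 3 6 22] → take 5 6 (3); add 5.
Step 2: frontier [1 5 5, 3 5 11, 4 5 11, 1 6 7, 0 6 20, 3 6 22] → take 1 5 (5); add 1.
Step 3: frontier [0 1 2, 3 5 11, 4 5 11, 0 6 20, 3 6 22] → take 0 1 (2); add 0.
Step 4: frontier [0 2 5, 0 3 21, 3 5 11, 4 5 11, 3 6 22] → take 0 2 (5); add 2.
Step 5: frontier [0 3 21, 2 3 4, 2 4 6, 3 5 11, 4 5 11, 3 6 22] → take 2 3 (4); add 3.
Step 6: frontier [2 4 6, 4 5 11] → take 2 4 (6); add 4.
The 4th edge added is 0 2.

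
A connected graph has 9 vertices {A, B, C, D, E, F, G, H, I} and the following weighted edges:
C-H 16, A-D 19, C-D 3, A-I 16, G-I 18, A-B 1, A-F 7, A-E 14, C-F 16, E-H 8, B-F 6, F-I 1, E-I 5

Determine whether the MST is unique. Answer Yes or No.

No

Kruskal's algorithm — process edges by increasing weight (ties by edge label):
A-B (1): add — endpoints in different components.
F-I (1): add — endpoints in different components.
C-D (3): add — endpoints in different components.
E-I (5): add — endpoints in different components.
B-F (6): add — endpoints in different components.
A-F (7): skip — A and F already connected.
E-H (8): add — endpoints in different components.
A-E (14): skip — A and E already connected.
A-I (16): skip — A and I already connected.
C-F (16): add — endpoints in different components.
C-H (16): skip — C and H already connected.
G-I (18): add — endpoints in different components.
Non-tree edge C-H has weight 16, equal to the heaviest edge on its tree cycle — swapping gives another MST of the same weight. Not unique.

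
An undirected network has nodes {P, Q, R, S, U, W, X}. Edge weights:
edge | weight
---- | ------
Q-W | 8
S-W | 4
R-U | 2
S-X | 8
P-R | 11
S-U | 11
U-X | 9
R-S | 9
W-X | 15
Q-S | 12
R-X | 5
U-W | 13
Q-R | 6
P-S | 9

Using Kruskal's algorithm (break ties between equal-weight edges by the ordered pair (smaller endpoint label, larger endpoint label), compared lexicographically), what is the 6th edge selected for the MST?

P-S

Kruskal's algorithm — process edges by increasing weight (ties by edge label):
R-U (2): add — endpoints in different components.
S-W (4): add — endpoints in different components.
R-X (5): add — endpoints in different components.
Q-R (6): add — endpoints in different components.
Q-W (8): add — endpoints in different components.
S-X (8): skip — S and X already connected.
P-S (9): add — endpoints in different components.
The 6th edge added is P-S.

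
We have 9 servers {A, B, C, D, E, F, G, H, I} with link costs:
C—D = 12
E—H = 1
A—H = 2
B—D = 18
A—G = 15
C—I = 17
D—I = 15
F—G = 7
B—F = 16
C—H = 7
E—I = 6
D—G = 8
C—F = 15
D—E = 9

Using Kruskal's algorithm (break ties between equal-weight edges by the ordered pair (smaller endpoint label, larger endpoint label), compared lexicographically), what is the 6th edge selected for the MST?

Sort edges by weight, then run Kruskal:
E—H (1): add — endpoints in different components.
A—H (2): add — endpoints in different components.
E—I (6): add — endpoints in different components.
C—H (7): add — endpoints in different components.
F—G (7): add — endpoints in different components.
D—G (8): add — endpoints in different components.
D—E (9): add — endpoints in different components.
C—D (12): skip — C and D already connected.
A—G (15): skip — A and G already connected.
C—F (15): skip — C and F already connected.
D—I (15): skip — D and I already connected.
B—F (16): add — endpoints in different components.
The 6th edge added is D—G.

D-G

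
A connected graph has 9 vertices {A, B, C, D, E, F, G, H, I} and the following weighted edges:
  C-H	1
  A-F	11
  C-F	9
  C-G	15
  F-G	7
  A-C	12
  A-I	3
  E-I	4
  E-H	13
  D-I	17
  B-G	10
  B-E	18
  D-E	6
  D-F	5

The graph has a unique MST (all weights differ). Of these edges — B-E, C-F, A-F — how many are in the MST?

Kruskal: consider edges lightest-first.
C-H (1): add — endpoints in different components.
A-I (3): add — endpoints in different components.
E-I (4): add — endpoints in different components.
D-F (5): add — endpoints in different components.
D-E (6): add — endpoints in different components.
F-G (7): add — endpoints in different components.
C-F (9): add — endpoints in different components.
B-G (10): add — endpoints in different components.
MST edge set: {C-H, A-I, E-I, D-F, D-E, F-G, C-F, B-G}.
Of the listed edges, {C-F} are in the MST → 1.

1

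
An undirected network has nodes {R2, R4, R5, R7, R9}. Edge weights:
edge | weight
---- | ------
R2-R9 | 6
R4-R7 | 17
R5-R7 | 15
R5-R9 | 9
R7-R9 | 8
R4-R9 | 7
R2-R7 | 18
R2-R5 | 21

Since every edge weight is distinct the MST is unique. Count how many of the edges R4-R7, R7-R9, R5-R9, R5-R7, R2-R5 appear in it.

Kruskal's algorithm — process edges by increasing weight (ties by edge label):
R2-R9 (6): add. Components now {R4} {R2,R9} {R7} {R5}
R4-R9 (7): add. Components now {R2,R4,R9} {R7} {R5}
R7-R9 (8): add. Components now {R2,R4,R7,R9} {R5}
R5-R9 (9): add. Components now {R2,R4,R5,R7,R9}
MST edge set: {R2-R9, R4-R9, R7-R9, R5-R9}.
Of the listed edges, {R7-R9, R5-R9} are in the MST → 2.

2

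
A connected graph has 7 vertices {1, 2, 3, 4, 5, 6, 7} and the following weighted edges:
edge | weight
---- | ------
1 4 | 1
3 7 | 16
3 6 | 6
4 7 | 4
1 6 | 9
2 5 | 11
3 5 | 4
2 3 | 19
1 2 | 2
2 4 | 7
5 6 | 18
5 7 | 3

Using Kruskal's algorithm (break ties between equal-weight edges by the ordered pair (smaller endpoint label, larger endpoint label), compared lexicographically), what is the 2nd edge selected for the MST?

1-2

Kruskal: consider edges lightest-first.
1 4 (1): add — endpoints in different components.
1 2 (2): add — endpoints in different components.
5 7 (3): add — endpoints in different components.
3 5 (4): add — endpoints in different components.
4 7 (4): add — endpoints in different components.
3 6 (6): add — endpoints in different components.
The 2nd edge added is 1 2.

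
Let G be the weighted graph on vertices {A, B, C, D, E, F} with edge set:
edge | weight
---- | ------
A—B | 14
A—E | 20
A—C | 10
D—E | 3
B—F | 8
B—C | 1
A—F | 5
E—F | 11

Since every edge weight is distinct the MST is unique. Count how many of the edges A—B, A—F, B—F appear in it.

2

Sort edges by weight, then run Kruskal:
B—C (1): add — endpoints in different components.
D—E (3): add — endpoints in different components.
A—F (5): add — endpoints in different components.
B—F (8): add — endpoints in different components.
A—C (10): skip — A and C already connected.
E—F (11): add — endpoints in different components.
MST edge set: {B—C, D—E, A—F, B—F, E—F}.
Of the listed edges, {A—F, B—F} are in the MST → 2.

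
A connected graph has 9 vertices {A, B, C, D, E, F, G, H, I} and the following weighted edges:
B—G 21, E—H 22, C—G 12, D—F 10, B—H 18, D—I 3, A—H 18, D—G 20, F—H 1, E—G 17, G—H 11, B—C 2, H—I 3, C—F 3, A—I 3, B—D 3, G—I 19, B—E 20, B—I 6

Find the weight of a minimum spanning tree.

43

Kruskal's algorithm — process edges by increasing weight (ties by edge label):
F—H (1): add — endpoints in different components.
B—C (2): add — endpoints in different components.
A—I (3): add — endpoints in different components.
B—D (3): add — endpoints in different components.
C—F (3): add — endpoints in different components.
D—I (3): add — endpoints in different components.
H—I (3): skip — H and I already connected.
B—I (6): skip — B and I already connected.
D—F (10): skip — D and F already connected.
G—H (11): add — endpoints in different components.
C—G (12): skip — C and G already connected.
E—G (17): add — endpoints in different components.
MST edges: F—H, B—C, A—I, B—D, C—F, D—I, G—H, E—G; total weight 1+2+3+3+3+3+11+17 = 43.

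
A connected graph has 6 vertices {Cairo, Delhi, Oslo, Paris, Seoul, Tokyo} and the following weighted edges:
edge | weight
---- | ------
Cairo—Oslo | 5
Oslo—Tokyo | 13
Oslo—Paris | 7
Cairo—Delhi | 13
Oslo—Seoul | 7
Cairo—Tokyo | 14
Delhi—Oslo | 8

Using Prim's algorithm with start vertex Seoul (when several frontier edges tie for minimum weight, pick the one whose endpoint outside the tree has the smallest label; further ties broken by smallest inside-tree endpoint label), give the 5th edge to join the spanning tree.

Oslo-Tokyo

Prim, starting at Seoul.
Step 1: cheapest edge leaving the tree is Oslo—Seoul (7); add Oslo.
Step 2: cheapest edge leaving the tree is Cairo—Oslo (5); add Cairo.
Step 3: cheapest edge leaving the tree is Oslo—Paris (7); add Paris.
Step 4: cheapest edge leaving the tree is Delhi—Oslo (8); add Delhi.
Step 5: cheapest edge leaving the tree is Oslo—Tokyo (13); add Tokyo.
The 5th edge added is Oslo—Tokyo.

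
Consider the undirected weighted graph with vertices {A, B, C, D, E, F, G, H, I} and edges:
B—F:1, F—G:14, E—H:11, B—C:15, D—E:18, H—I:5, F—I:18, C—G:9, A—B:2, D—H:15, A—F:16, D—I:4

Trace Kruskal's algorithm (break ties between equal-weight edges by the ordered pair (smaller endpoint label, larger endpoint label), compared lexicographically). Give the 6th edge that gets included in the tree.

E-H

Kruskal's algorithm — process edges by increasing weight (ties by edge label):
B—F (1): add — endpoints in different components.
A—B (2): add — endpoints in different components.
D—I (4): add — endpoints in different components.
H—I (5): add — endpoints in different components.
C—G (9): add — endpoints in different components.
E—H (11): add — endpoints in different components.
F—G (14): add — endpoints in different components.
B—C (15): skip — B and C already connected.
D—H (15): skip — D and H already connected.
A—F (16): skip — A and F already connected.
D—E (18): skip — D and E already connected.
F—I (18): add — endpoints in different components.
The 6th edge added is E—H.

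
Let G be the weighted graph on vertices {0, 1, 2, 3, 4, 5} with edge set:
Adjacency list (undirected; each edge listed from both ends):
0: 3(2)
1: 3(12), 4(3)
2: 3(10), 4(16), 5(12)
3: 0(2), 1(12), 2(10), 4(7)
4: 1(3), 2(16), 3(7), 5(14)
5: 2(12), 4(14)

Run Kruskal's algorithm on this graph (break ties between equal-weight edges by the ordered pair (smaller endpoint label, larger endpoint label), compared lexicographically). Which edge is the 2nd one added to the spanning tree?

Kruskal: consider edges lightest-first.
0–3 (2): add — endpoints in different components.
1–4 (3): add — endpoints in different components.
3–4 (7): add — endpoints in different components.
2–3 (10): add — endpoints in different components.
1–3 (12): skip — 1 and 3 already connected.
2–5 (12): add — endpoints in different components.
The 2nd edge added is 1–4.

1-4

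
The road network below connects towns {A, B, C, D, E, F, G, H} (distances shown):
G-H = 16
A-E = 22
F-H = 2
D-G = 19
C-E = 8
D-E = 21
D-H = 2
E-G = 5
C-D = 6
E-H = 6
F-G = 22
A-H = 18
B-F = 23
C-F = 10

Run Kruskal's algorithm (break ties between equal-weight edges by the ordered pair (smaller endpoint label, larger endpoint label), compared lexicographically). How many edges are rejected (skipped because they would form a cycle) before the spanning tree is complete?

7

Sort edges by weight, then run Kruskal:
D-H (2): add — endpoints in different components.
F-H (2): add — endpoints in different components.
E-G (5): add — endpoints in different components.
C-D (6): add — endpoints in different components.
E-H (6): add — endpoints in different components.
C-E (8): skip — C and E already connected.
C-F (10): skip — C and F already connected.
G-H (16): skip — G and H already connected.
A-H (18): add — endpoints in different components.
D-G (19): skip — D and G already connected.
D-E (21): skip — D and E already connected.
A-E (22): skip — A and E already connected.
F-G (22): skip — F and G already connected.
B-F (23): add — endpoints in different components.
Edges rejected before the tree was complete: 7.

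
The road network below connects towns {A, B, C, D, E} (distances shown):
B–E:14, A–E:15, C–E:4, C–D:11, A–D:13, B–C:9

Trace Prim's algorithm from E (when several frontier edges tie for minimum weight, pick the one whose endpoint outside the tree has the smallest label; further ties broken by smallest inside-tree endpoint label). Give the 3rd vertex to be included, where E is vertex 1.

B

Prim's algorithm from E:
Step 1: cheapest edge leaving the tree is C–E (4); add C.
Step 2: cheapest edge leaving the tree is B–C (9); add B.
Step 3: cheapest edge leaving the tree is C–D (11); add D.
Step 4: cheapest edge leaving the tree is A–D (13); add A.
Vertex order: E, C, B, D, A. The 3rd vertex is B.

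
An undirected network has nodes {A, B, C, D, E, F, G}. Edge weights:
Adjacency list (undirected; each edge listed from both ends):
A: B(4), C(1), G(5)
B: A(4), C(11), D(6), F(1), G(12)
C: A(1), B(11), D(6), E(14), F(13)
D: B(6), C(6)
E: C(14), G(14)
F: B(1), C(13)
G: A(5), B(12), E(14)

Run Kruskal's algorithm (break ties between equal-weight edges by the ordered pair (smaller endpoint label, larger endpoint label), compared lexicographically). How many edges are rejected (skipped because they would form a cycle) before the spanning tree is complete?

Sort edges by weight, then run Kruskal:
A-C (1): add — endpoints in different components.
B-F (1): add — endpoints in different components.
A-B (4): add — endpoints in different components.
A-G (5): add — endpoints in different components.
B-D (6): add — endpoints in different components.
C-D (6): skip — C and D already connected.
B-C (11): skip — B and C already connected.
B-G (12): skip — B and G already connected.
C-F (13): skip — C and F already connected.
C-E (14): add — endpoints in different components.
Edges rejected before the tree was complete: 4.

4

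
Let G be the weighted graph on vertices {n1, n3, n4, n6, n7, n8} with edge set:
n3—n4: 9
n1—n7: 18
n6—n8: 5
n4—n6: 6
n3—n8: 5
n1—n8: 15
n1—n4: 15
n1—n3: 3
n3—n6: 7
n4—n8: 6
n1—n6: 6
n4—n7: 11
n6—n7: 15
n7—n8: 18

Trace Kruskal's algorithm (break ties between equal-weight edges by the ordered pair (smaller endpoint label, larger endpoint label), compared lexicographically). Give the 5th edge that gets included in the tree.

Kruskal's algorithm — process edges by increasing weight (ties by edge label):
n1—n3 (3): add — endpoints in different components.
n3—n8 (5): add — endpoints in different components.
n6—n8 (5): add — endpoints in different components.
n1—n6 (6): skip — n1 and n6 already connected.
n4—n6 (6): add — endpoints in different components.
n4—n8 (6): skip — n8 and n4 already connected.
n3—n6 (7): skip — n6 and n3 already connected.
n3—n4 (9): skip — n3 and n4 already connected.
n4—n7 (11): add — endpoints in different components.
The 5th edge added is n4—n7.

n4-n7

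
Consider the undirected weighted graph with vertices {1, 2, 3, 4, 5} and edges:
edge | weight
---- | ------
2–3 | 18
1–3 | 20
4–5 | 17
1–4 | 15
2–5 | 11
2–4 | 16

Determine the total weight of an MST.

Prim, starting at 4.
Step 1: cheapest edge leaving the tree is 1–4 (15); add 1.
Step 2: cheapest edge leaving the tree is 2–4 (16); add 2.
Step 3: cheapest edge leaving the tree is 2–5 (11); add 5.
Step 4: cheapest edge leaving the tree is 2–3 (18); add 3.
MST edges: 1–4, 2–4, 2–5, 2–3; total weight 15+16+11+18 = 60.

60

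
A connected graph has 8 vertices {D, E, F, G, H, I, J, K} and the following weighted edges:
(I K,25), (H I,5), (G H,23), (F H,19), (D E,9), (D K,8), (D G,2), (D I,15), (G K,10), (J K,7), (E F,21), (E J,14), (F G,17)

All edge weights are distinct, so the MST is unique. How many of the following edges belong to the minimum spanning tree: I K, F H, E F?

0

Kruskal: consider edges lightest-first.
D G (2): add — endpoints in different components.
H I (5): add — endpoints in different components.
J K (7): add — endpoints in different components.
D K (8): add — endpoints in different components.
D E (9): add — endpoints in different components.
G K (10): skip — G and K already connected.
E J (14): skip — E and J already connected.
D I (15): add — endpoints in different components.
F G (17): add — endpoints in different components.
MST edge set: {D G, H I, J K, D K, D E, D I, F G}.
Of the listed edges, {} are in the MST → 0.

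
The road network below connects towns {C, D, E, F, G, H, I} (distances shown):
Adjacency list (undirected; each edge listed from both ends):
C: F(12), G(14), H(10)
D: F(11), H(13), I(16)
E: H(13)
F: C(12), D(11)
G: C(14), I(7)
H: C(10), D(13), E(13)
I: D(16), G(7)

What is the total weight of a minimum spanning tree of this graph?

67

Prim, starting at E.
Step 1: cheapest edge leaving the tree is E—H (13); add H.
Step 2: cheapest edge leaving the tree is C—H (10); add C.
Step 3: cheapest edge leaving the tree is C—F (12); add F.
Step 4: cheapest edge leaving the tree is D—F (11); add D.
Step 5: cheapest edge leaving the tree is C—G (14); add G.
Step 6: cheapest edge leaving the tree is G—I (7); add I.
MST edges: E—H, C—H, C—F, D—F, C—G, G—I; total weight 13+10+12+11+14+7 = 67.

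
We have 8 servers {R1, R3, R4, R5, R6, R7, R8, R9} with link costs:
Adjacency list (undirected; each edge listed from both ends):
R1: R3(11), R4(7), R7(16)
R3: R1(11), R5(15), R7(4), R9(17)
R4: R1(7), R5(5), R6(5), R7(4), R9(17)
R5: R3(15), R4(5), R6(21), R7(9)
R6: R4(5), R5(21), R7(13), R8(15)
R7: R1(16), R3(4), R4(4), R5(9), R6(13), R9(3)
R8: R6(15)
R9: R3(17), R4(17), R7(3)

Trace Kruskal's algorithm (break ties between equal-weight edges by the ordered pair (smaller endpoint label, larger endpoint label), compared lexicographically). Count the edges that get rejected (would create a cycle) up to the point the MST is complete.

Kruskal's algorithm — process edges by increasing weight (ties by edge label):
R7 R9 (3): add — endpoints in different components.
R3 R7 (4): add — endpoints in different components.
R4 R7 (4): add — endpoints in different components.
R4 R5 (5): add — endpoints in different components.
R4 R6 (5): add — endpoints in different components.
R1 R4 (7): add — endpoints in different components.
R5 R7 (9): skip — R7 and R5 already connected.
R1 R3 (11): skip — R3 and R1 already connected.
R6 R7 (13): skip — R6 and R7 already connected.
R3 R5 (15): skip — R3 and R5 already connected.
R6 R8 (15): add — endpoints in different components.
Edges rejected before the tree was complete: 4.

4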